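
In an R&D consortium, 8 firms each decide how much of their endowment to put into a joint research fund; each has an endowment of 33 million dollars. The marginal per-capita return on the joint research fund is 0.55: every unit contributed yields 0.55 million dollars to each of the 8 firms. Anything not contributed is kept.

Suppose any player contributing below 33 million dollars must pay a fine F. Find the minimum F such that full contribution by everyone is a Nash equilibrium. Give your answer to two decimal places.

14.85 million dollars

Given the others contribute fully, the best deviation is to contribute 0 (any partial contribution still incurs the fine and gives up units whose private return 0.55 is below 1).
Deviating from 33 to 0 saves 33 million dollars but forfeits the deviator's share of the drop in the joint research fund: 0.55 × 33 = 18.15.
So the deviation gain is 33 − 18.15 = 14.85, and the fine must be at least 14.85 million dollars to wipe it out.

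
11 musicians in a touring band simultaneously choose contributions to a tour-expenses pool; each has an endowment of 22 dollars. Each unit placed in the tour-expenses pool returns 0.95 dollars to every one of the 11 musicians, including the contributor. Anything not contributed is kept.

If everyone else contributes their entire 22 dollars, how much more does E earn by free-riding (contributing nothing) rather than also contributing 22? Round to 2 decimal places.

1.10 dollars

Switching from a contribution of 22 to 0 lets E keep an extra 22 dollars, but lowers the tour-expenses pool by 22, which costs E their own share of that drop: 0.95 × 22 = 20.90.
Net gain = 22 − 20.90 = 1.10. The private return per contributed unit (0.95) is below 1, so free-riding is indeed the best response regardless of what the others do.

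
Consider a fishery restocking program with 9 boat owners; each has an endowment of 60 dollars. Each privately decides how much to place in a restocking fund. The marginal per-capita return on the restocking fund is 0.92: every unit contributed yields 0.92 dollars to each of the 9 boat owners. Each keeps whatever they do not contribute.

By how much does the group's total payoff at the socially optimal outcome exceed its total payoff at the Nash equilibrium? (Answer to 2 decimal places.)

The private return per contributed unit is 0.92 < 1, so contributing 0 is dominant for every player. At the Nash equilibrium everyone keeps their 60, and the group total is 9 × 60 = 540.
Each contributed unit returns 8.280 to the group as a whole (0.92 to each of 9 players), which exceeds 1, so the social optimum is full contribution: group total = 8.280 × 540 = 4471.20.
Efficiency loss = 4471.20 − 540 = 3931.20.

3931.20 dollars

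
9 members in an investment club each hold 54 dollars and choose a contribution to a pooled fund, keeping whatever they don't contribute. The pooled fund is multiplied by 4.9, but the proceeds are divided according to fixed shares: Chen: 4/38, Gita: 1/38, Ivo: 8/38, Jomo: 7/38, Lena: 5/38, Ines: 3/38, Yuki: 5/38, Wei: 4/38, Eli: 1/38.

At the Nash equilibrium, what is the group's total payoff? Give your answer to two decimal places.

For player j, contributing a unit is worthwhile iff 4.9 × (j's share) ≥ 1, i.e. iff j's share is at least 0.2041.
The only share above 0.2041 is Ivo's 8/38, contributing 54; the remaining 8 contribute 0. Total contributed: 54.
The pooled fund pays out 4.9 × 54 = 264.60 in total (split across the unequal shares, but the aggregate is all that matters for the group sum).
The 8 free-riders keep 54 each, adding 432. Group total = 432 + 264.60 = 696.60.

696.60 dollars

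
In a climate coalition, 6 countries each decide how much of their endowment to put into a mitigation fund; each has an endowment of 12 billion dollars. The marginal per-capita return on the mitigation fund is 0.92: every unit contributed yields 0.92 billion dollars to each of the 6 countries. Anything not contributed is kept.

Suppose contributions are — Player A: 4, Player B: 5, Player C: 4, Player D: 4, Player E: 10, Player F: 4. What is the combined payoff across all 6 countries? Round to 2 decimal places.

212.12 billion dollars

Total contributed: 4 + 5 + 4 + 4 + 10 + 4 = 31; total kept: 6 × 12 − 31 = 41.
The mitigation fund pays out 0.92 × 6 × 31 = 171.12 in aggregate.
Group total = 41 + 171.12 = 212.12.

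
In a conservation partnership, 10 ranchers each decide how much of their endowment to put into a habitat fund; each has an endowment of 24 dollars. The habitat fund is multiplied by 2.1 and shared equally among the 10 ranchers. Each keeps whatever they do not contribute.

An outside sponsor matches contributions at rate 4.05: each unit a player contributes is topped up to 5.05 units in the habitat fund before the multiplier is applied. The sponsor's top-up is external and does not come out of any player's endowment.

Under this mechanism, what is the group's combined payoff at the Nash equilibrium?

2545.20 dollars

Under the mechanism each unit contributed yields 2.1 × 5.05 / 10 = 1.0605 back to its contributor per unit of net cost, which exceeds 1, making full contribution the dominant choice for everyone.
At the Nash equilibrium everyone contributes 24. Group total payoff = 2.1 × 5.05 × 240 = 2545.20.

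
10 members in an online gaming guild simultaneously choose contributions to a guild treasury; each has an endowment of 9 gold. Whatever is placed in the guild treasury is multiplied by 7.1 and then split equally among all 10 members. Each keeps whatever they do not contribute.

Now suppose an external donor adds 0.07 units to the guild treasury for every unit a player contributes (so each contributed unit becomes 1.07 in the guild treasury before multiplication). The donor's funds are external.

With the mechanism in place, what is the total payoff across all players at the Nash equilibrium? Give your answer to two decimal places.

With the mechanism, a contributed unit returns 7.1 × 1.07 / 10 = 0.7597 per unit of net cost — still below 1 — so contributing 0 remains dominant for every player.
Everyone keeps their endowment and the group total is 10 × 9 = 90.

90.00 gold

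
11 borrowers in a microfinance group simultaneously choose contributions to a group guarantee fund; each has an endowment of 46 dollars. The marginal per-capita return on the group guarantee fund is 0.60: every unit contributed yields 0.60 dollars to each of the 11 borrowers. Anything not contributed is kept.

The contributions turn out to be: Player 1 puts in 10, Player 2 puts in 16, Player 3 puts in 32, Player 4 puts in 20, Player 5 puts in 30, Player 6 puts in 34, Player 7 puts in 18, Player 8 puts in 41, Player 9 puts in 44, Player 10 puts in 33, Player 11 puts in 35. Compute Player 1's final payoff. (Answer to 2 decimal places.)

223.80 dollars

Total contributed: 10 + 16 + 32 + 20 + 30 + 34 + 18 + 41 + 44 + 33 + 35 = 313.
Each receives 0.60 × 313 = 187.80 from the group guarantee fund.
Player 1 keeps 46 − 10 = 36, so Player 1's payoff is 36 + 187.80 = 223.80.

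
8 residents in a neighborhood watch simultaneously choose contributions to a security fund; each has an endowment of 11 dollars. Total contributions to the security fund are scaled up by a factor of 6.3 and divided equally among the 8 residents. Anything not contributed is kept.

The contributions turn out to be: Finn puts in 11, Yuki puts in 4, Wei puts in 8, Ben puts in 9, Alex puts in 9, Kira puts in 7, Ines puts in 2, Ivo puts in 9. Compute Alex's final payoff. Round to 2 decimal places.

48.46 dollars

Total contributed: 11 + 4 + 8 + 9 + 9 + 7 + 2 + 9 = 59.
Each receives 6.3 × 59 / 8 = 46.46 from the security fund.
Alex keeps 11 − 9 = 2, so Alex's payoff is 2 + 46.46 = 48.46.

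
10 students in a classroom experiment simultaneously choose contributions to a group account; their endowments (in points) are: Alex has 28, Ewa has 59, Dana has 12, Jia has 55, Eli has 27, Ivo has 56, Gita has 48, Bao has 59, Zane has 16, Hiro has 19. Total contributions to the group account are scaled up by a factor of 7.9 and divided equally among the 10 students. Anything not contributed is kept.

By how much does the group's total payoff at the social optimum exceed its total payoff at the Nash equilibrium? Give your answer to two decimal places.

2615.10 points

The private return per contributed unit is 7.9/10 = 0.7900 < 1 for every player regardless of endowment, so the Nash equilibrium is zero contribution and the group total is Σ E_j = 28 + 59 + 12 + 55 + 27 + 56 + 48 + 59 + 16 + 19 = 379.
Each contributed unit returns 7.900 to the group, so the social optimum is full contribution by everyone: group total = 7.900 × 379 = 2994.10.
Efficiency loss = (7.900 − 1) × 379 = 2615.10.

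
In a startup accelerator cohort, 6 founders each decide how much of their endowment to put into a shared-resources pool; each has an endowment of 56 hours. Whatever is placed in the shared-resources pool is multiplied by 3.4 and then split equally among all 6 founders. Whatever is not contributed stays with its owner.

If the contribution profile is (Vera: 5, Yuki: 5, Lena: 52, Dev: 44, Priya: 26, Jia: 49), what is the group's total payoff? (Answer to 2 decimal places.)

Total contributed: 5 + 5 + 52 + 44 + 26 + 49 = 181; total kept: 6 × 56 − 181 = 155.
The shared-resources pool pays out 3.4 × 181 = 615.40 in aggregate.
Group total = 155 + 615.40 = 770.40.

770.40 hours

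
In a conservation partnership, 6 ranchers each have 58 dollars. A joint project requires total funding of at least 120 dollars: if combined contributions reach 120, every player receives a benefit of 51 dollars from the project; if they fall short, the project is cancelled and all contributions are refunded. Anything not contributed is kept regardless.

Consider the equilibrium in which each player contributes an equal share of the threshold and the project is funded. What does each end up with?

Equal share of the threshold: 120/6 = 20.
At this profile no one gains by cutting their contribution: any cut drops the total below 120, the project is cancelled, contributions are refunded, and the deviator ends with 58, which is less than 58 − 20 + 51 = 89. Contributing more than 20 just wastes the excess. So contributing exactly 20 is a best response.
Each player's payoff: 58 − 20 + 51 = 89.

89 dollars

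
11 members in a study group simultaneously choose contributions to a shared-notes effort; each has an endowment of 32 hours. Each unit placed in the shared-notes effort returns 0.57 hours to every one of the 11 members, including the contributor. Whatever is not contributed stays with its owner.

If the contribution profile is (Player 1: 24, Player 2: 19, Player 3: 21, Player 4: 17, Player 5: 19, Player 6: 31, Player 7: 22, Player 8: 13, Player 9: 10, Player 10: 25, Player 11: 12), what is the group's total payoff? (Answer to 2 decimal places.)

Total contributed: 24 + 19 + 21 + 17 + 19 + 31 + 22 + 13 + 10 + 25 + 12 = 213; total kept: 11 × 32 − 213 = 139.
The shared-notes effort pays out 0.57 × 11 × 213 = 1335.51 in aggregate.
Group total = 139 + 1335.51 = 1474.51.

1474.51 hours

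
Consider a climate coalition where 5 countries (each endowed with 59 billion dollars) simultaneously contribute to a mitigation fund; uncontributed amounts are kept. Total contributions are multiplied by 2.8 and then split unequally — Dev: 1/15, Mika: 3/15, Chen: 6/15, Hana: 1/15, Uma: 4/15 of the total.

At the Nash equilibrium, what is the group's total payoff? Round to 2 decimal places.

Player j's private return per contributed unit is 2.8 × (j's share). Contributing is weakly dominant for j when that share is at least 1/2.8 = 0.3571, and contributing 0 is dominant otherwise.
The only share above 0.3571 is Chen's 6/15, contributing 59; the remaining 4 contribute 0. Total contributed: 59.
The mitigation fund pays out 2.8 × 59 = 165.20 in total (split across the unequal shares, but the aggregate is all that matters for the group sum).
The 4 free-riders keep 59 each, adding 236. Group total = 236 + 165.20 = 401.20.

401.20 billion dollars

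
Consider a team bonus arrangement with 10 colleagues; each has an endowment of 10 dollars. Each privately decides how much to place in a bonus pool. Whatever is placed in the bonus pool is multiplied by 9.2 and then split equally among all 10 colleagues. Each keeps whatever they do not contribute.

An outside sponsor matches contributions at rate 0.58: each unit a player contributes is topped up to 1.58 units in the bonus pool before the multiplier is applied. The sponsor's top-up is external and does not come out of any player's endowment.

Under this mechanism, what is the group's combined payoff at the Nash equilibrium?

Under the mechanism each unit contributed yields 9.2 × 1.58 / 10 = 1.4536 back to its contributor per unit of net cost, which exceeds 1, making full contribution the dominant choice for everyone.
So the Nash equilibrium is full contribution by all 10; the group earns 9.2 × 1.58 × 100 = 1453.60.

1453.60 dollars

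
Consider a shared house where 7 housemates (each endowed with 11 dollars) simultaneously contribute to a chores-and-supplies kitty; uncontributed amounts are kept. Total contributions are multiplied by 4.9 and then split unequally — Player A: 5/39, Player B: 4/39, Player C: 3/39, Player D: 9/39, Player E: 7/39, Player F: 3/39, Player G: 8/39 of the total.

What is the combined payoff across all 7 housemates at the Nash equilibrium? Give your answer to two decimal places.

For player j, contributing a unit is worthwhile iff 4.9 × (j's share) ≥ 1, i.e. iff j's share is at least 0.2041.
Player D and Player G are above the threshold, contributing 11 each; the remaining 5 contribute 0. Total contributed: 22.
The chores-and-supplies kitty pays out 4.9 × 22 = 107.80 in total (split across the unequal shares, but the aggregate is all that matters for the group sum).
The 5 free-riders keep 11 each, adding 55. Group total = 55 + 107.80 = 162.80.

162.80 dollars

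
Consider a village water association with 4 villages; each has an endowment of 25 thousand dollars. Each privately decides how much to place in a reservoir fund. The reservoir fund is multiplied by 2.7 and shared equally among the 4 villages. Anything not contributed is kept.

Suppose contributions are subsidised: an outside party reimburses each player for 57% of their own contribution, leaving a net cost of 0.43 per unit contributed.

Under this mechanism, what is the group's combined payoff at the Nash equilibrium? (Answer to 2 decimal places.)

With the mechanism, a contributed unit returns (2.7/4) / 0.43 = 1.5698 per unit of net cost to the contributor — now above 1 — so contributing fully is weakly dominant for every player.
So the Nash equilibrium is full contribution by all 4; the group earns 4 × (25 × 0.57 + 2.7 × 25) = 327.00.

327.00 thousand dollars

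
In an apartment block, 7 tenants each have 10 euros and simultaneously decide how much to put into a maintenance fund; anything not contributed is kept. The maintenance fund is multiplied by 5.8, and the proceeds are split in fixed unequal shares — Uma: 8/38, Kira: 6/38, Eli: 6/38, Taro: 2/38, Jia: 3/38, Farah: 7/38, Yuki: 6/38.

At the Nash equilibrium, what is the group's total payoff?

A player with share s gets back 5.8·s per unit contributed, so full contribution is dominant for anyone with s > 1/5.8 = 0.1724 and zero contribution is dominant for anyone below.
Uma and Farah are above the threshold, contributing 10 each; the remaining 5 contribute 0. Total contributed: 20.
The maintenance fund pays out 5.8 × 20 = 116.00 in total (split across the unequal shares, but the aggregate is all that matters for the group sum).
The 5 free-riders keep 10 each, adding 50. Group total = 50 + 116.00 = 166.00.

166.00 euros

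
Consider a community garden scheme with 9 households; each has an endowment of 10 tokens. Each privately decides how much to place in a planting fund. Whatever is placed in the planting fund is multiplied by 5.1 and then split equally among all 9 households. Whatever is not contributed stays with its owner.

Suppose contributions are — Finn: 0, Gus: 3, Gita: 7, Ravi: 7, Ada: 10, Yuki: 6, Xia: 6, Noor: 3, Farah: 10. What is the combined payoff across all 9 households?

303.20 tokens

Total contributed: 0 + 3 + 7 + 7 + 10 + 6 + 6 + 3 + 10 = 52; total kept: 9 × 10 − 52 = 38.
The planting fund pays out 5.1 × 52 = 265.20 in aggregate.
Group total = 38 + 265.20 = 303.20.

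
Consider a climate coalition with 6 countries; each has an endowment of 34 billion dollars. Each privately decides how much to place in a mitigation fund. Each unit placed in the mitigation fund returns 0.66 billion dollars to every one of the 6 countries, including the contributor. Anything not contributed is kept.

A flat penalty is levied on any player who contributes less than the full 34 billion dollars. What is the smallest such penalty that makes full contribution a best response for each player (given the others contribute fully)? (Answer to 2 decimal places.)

Given the others contribute fully, the best deviation is to contribute 0 (any partial contribution still incurs the fine and gives up units whose private return 0.66 is below 1).
Deviating from 34 to 0 saves 34 billion dollars but forfeits the deviator's share of the drop in the mitigation fund: 0.66 × 34 = 22.44.
So the deviation gain is 34 − 22.44 = 11.56, and the fine must be at least 11.56 billion dollars to wipe it out.

11.56 billion dollars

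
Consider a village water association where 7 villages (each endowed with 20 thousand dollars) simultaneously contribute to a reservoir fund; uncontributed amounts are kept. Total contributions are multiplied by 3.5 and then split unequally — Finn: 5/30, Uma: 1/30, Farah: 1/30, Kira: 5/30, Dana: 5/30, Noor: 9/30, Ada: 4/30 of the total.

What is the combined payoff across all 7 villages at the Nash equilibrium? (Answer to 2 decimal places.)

190.00 thousand dollars

For player j, contributing a unit is worthwhile iff 3.5 × (j's share) ≥ 1, i.e. iff j's share is at least 0.2857.
The only share above 0.2857 is Noor's 9/30, contributing 20; the remaining 6 contribute 0. Total contributed: 20.
The reservoir fund pays out 3.5 × 20 = 70.00 in total (split across the unequal shares, but the aggregate is all that matters for the group sum).
The 6 free-riders keep 20 each, adding 120. Group total = 120 + 70.00 = 190.00.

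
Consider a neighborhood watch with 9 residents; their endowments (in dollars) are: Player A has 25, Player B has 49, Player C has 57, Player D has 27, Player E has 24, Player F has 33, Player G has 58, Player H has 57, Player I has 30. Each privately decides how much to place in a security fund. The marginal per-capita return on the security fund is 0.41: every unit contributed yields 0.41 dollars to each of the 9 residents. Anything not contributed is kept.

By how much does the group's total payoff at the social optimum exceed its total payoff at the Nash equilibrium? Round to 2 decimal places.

968.40 dollars

The private return per contributed unit is 0.41 < 1 for everyone, so the Nash equilibrium is zero contribution and the group total is Σ E_j = 25 + 49 + 57 + 27 + 24 + 33 + 58 + 57 + 30 = 360.
Each contributed unit returns 3.690 to the group, so the social optimum is full contribution by everyone: group total = 3.690 × 360 = 1328.40.
Efficiency loss = (3.690 − 1) × 360 = 968.40.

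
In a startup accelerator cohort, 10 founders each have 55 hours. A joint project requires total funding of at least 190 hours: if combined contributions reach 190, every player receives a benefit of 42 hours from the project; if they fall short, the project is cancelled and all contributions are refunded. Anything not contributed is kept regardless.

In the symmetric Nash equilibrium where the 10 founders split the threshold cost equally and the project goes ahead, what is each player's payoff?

78 hours

Equal share of the threshold: 190/10 = 19.
At this profile no one gains by cutting their contribution: any cut drops the total below 190, the project is cancelled, contributions are refunded, and the deviator ends with 55, which is less than 55 − 19 + 42 = 78. Contributing more than 19 just wastes the excess. So contributing exactly 19 is a best response.
Each player's payoff: 55 − 19 + 42 = 78.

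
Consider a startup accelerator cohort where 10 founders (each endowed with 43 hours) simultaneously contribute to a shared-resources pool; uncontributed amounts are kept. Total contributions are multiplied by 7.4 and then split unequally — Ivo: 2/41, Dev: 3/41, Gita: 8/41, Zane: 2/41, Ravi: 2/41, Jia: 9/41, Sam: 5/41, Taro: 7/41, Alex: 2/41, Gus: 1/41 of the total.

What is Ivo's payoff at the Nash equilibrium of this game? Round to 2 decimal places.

89.57 hours

A player with share s gets back 7.4·s per unit contributed, so full contribution is dominant for anyone with s > 1/7.4 = 0.1351 and zero contribution is dominant for anyone below.
Gita, Jia and Taro clear that bar, contributing 43 each; the remaining 7 contribute 0. Total contributed: 129.
Ivo keeps 43 and receives 7.4 × 129 × 2/41 = 46.57 from the shared-resources pool, for a payoff of 89.57.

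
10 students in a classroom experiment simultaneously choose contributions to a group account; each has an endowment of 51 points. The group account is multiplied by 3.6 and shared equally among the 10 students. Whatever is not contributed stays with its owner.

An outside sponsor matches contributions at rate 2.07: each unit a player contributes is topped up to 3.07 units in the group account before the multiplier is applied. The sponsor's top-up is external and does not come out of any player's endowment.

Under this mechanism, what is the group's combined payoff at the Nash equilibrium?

5636.52 points

Under the mechanism each unit contributed yields 3.6 × 3.07 / 10 = 1.1052 back to its contributor per unit of net cost, which exceeds 1, making full contribution the dominant choice for everyone.
At the Nash equilibrium everyone contributes 51. Group total payoff = 3.6 × 3.07 × 510 = 5636.52.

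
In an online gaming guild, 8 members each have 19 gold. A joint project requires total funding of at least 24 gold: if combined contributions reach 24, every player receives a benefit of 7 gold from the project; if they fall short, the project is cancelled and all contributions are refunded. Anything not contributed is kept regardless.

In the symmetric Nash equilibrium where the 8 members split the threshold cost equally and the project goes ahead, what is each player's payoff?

23 gold

Equal share of the threshold: 24/8 = 3.
At this profile no one gains by cutting their contribution: any cut drops the total below 24, the project is cancelled, contributions are refunded, and the deviator ends with 19, which is less than 19 − 3 + 7 = 23. Contributing more than 3 just wastes the excess. So contributing exactly 3 is a best response.
Each player's payoff: 19 − 3 + 7 = 23.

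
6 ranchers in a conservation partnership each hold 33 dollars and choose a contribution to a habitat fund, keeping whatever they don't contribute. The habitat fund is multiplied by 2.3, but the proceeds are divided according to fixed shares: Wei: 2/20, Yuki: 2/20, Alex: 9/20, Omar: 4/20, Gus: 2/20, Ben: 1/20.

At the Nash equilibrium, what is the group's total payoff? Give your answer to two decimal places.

240.90 dollars

Player j's private return per contributed unit is 2.3 × (j's share). Contributing is weakly dominant for j when that share is at least 1/2.3 = 0.4348, and contributing 0 is dominant otherwise.
Only Alex (9/20) clears that bar, contributing 33; the remaining 5 contribute 0. Total contributed: 33.
The habitat fund pays out 2.3 × 33 = 75.90 in total (split across the unequal shares, but the aggregate is all that matters for the group sum).
The 5 free-riders keep 33 each, adding 165. Group total = 165 + 75.90 = 240.90.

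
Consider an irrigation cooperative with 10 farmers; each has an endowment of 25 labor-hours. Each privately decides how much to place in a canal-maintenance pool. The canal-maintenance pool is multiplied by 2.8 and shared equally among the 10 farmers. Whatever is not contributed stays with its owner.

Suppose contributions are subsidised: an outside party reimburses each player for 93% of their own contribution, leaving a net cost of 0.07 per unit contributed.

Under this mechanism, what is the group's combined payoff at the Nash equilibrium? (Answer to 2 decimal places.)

Under the mechanism each unit contributed yields (2.8/10) / 0.07 = 4.0000 back to its contributor per unit of net cost, which exceeds 1, making full contribution the dominant choice for everyone.
At the Nash equilibrium everyone contributes 25. Group total payoff = 10 × (25 × 0.93 + 2.8 × 25) = 932.50.

932.50 labor-hours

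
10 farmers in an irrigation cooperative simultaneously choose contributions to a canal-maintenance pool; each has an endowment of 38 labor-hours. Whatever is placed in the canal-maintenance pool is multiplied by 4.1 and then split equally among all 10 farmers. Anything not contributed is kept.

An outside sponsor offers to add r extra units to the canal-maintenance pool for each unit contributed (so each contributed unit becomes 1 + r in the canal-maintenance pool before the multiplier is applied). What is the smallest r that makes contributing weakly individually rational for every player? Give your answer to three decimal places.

1.439

With matching at rate r, one contributed unit becomes (1 + r) in the canal-maintenance pool and returns 4.1 × (1 + r) / 10 to the contributor.
Setting this equal to 1: 1 + r = 10/4.1 = 2.4390.
So the minimum matching rate is r = 2.4390 − 1 = 1.439.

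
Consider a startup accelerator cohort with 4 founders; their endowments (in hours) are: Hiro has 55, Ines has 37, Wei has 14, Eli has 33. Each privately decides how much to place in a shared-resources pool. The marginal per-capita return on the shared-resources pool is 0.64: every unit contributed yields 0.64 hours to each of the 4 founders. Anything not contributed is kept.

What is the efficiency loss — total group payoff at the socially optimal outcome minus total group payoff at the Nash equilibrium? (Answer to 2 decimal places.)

The private return per contributed unit is 0.64 < 1 for everyone, so the Nash equilibrium is zero contribution and the group total is Σ E_j = 55 + 37 + 14 + 33 = 139.
Each contributed unit returns 2.560 to the group, so the social optimum is full contribution by everyone: group total = 2.560 × 139 = 355.84.
Efficiency loss = (2.560 − 1) × 139 = 216.84.

216.84 hours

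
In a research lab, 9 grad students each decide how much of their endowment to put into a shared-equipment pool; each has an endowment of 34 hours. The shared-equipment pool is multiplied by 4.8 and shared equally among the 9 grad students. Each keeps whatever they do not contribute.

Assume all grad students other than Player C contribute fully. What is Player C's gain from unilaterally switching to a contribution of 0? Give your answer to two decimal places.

Switching from a contribution of 34 to 0 lets Player C keep an extra 34 hours, but lowers the shared-equipment pool by 34, which costs Player C their own share of that drop: 4.8/9 × 34 = 18.13.
Net gain = 34 − 18.13 = 15.87. The private return per contributed unit (0.5333) is below 1, so free-riding is indeed the best response regardless of what the others do.

15.87 hours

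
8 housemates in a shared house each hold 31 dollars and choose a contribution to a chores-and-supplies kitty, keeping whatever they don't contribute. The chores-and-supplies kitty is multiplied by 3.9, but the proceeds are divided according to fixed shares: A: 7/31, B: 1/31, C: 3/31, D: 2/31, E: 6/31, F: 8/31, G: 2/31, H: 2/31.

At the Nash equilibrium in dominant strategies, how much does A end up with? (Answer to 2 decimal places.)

Each unit j contributes comes back to j as 3.9 × (j's share), so j prefers to contribute only if that share exceeds 1/3.9 = 0.2564; otherwise keeping the unit dominates.
F alone (share 8/31) is above the threshold, contributing 31; the remaining 7 contribute 0. Total contributed: 31.
A keeps 31 and receives 3.9 × 31 × 7/31 = 27.30 from the chores-and-supplies kitty, for a payoff of 58.30.

58.30 dollars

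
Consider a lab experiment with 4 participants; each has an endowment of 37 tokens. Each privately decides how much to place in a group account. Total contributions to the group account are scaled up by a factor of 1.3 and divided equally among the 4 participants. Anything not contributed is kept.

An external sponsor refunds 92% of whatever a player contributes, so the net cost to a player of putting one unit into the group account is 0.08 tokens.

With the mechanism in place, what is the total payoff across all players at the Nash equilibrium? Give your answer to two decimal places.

The effective private return per unit is now (1.3/4) / 0.08 = 4.0625 > 1, so every player's dominant strategy flips to full contribution.
At the Nash equilibrium everyone contributes 37. Group total payoff = 4 × (37 × 0.92 + 1.3 × 37) = 328.56.

328.56 tokens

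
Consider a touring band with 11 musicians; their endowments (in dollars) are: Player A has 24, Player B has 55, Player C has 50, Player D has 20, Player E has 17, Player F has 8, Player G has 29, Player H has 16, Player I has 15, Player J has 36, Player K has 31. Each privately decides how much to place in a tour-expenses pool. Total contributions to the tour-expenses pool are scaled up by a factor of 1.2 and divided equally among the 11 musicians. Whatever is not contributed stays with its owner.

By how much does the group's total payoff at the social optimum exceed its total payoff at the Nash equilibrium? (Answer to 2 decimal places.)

60.20 dollars

The private return per contributed unit is 1.2/11 = 0.1091 < 1 for every player regardless of endowment, so the Nash equilibrium is zero contribution and the group total is Σ E_j = 24 + 55 + 50 + 20 + 17 + 8 + 29 + 16 + 15 + 36 + 31 = 301.
Each contributed unit returns 1.200 to the group, so the social optimum is full contribution by everyone: group total = 1.200 × 301 = 361.20.
Efficiency loss = (1.200 − 1) × 301 = 60.20.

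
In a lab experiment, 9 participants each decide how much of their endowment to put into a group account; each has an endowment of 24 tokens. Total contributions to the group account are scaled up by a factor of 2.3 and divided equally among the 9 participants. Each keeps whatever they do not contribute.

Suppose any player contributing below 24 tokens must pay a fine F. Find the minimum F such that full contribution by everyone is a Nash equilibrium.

17.87 tokens

Given the others contribute fully, the best deviation is to contribute 0 (any partial contribution still incurs the fine and gives up units whose private return 0.2556 is below 1).
Deviating from 24 to 0 saves 24 tokens but forfeits the deviator's share of the drop in the group account: 2.3/9 × 24 = 6.13.
So the deviation gain is 24 − 6.13 = 17.87, and the fine must be at least 17.87 tokens to wipe it out.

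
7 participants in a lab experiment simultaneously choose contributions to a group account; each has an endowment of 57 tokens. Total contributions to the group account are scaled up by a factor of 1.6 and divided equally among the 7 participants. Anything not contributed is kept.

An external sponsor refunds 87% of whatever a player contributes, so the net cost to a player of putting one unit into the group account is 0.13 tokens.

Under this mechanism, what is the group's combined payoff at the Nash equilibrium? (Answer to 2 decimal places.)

985.53 tokens

Under the mechanism each unit contributed yields (1.6/7) / 0.13 = 1.7582 back to its contributor per unit of net cost, which exceeds 1, making full contribution the dominant choice for everyone.
So the Nash equilibrium is full contribution by all 7; the group earns 7 × (57 × 0.87 + 1.6 × 57) = 985.53.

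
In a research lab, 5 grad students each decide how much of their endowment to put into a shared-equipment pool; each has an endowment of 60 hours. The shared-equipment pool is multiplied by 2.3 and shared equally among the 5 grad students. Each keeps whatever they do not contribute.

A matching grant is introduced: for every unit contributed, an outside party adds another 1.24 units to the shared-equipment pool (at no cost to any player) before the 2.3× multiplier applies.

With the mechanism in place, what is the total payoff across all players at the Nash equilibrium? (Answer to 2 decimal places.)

1545.60 hours

With the mechanism, a contributed unit returns 2.3 × 2.24 / 5 = 1.0304 per unit of net cost to the contributor — now above 1 — so contributing fully is weakly dominant for every player.
At the Nash equilibrium everyone contributes 60. Group total payoff = 2.3 × 2.24 × 300 = 1545.60.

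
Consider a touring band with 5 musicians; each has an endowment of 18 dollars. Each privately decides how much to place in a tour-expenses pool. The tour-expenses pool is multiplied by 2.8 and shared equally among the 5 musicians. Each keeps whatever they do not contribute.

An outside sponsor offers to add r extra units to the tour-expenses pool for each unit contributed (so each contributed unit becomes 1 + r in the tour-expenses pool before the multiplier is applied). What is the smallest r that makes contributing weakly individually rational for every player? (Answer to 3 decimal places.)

With matching at rate r, one contributed unit becomes (1 + r) in the tour-expenses pool and returns 2.8 × (1 + r) / 5 to the contributor.
Setting this equal to 1: 1 + r = 5/2.8 = 1.7857.
So the minimum matching rate is r = 1.7857 − 1 = 0.786.

0.786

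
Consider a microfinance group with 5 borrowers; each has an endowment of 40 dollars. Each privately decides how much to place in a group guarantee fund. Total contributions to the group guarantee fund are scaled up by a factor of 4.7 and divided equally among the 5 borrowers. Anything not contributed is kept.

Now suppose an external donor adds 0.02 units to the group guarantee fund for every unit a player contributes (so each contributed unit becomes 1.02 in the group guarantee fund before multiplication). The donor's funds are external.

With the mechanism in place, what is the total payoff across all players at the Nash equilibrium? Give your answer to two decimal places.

The effective private return is 4.7 × 1.02 / 5 = 0.9588, which is still under 1, so the mechanism doesn't change anyone's dominant strategy: zero contribution.
At the Nash equilibrium no one contributes; group total payoff = 5 × 40 = 200.

200.00 dollars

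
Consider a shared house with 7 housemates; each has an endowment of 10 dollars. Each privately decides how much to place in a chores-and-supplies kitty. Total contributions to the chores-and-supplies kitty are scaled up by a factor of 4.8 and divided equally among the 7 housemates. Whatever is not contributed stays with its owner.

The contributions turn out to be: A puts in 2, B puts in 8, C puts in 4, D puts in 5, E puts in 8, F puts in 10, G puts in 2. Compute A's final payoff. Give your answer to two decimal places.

Total contributed: 2 + 8 + 4 + 5 + 8 + 10 + 2 = 39.
Each receives 4.8 × 39 / 7 = 26.74 from the chores-and-supplies kitty.
A keeps 10 − 2 = 8, so A's payoff is 8 + 26.74 = 34.74.

34.74 dollars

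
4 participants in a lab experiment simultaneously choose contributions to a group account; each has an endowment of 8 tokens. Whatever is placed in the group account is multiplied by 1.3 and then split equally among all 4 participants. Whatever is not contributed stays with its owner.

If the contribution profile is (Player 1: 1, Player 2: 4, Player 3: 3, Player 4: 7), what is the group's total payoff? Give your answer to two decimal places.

36.50 tokens

Total contributed: 1 + 4 + 3 + 7 = 15; total kept: 4 × 8 − 15 = 17.
The group account pays out 1.3 × 15 = 19.50 in aggregate.
Group total = 17 + 19.50 = 36.50.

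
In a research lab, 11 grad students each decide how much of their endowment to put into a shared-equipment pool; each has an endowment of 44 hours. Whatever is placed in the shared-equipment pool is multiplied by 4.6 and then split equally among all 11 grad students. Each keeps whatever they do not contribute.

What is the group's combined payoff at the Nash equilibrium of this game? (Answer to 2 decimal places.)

484.00 hours

Each contributed unit returns 4.6/11 = 0.4182 to its contributor — below 1 — so contributing 0 is dominant for every player. At the Nash equilibrium everyone keeps their 44, and the group total is 11 × 44 = 484.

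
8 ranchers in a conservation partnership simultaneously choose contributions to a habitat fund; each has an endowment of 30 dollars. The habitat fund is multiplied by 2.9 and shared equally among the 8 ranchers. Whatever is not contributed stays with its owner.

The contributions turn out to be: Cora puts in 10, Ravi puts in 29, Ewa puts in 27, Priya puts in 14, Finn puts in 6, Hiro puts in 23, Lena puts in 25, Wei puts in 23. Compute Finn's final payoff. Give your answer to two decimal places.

Total contributed: 10 + 29 + 27 + 14 + 6 + 23 + 25 + 23 = 157.
Each receives 2.9 × 157 / 8 = 56.91 from the habitat fund.
Finn keeps 30 − 6 = 24, so Finn's payoff is 24 + 56.91 = 80.91.

80.91 dollars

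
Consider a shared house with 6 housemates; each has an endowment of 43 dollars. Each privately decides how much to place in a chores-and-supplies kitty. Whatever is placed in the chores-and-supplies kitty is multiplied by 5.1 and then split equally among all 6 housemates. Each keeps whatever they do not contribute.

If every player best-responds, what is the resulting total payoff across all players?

258.00 dollars

Each contributed unit returns 5.1/6 = 0.8500 to its contributor — below 1 — so contributing 0 is dominant for every player. At the Nash equilibrium everyone keeps their 43, and the group total is 6 × 43 = 258.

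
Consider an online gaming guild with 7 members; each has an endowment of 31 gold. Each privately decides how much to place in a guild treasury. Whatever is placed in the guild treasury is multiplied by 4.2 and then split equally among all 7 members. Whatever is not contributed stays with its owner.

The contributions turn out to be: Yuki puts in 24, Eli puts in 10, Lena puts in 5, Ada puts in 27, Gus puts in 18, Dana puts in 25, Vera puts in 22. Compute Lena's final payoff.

Total contributed: 24 + 10 + 5 + 27 + 18 + 25 + 22 = 131.
Each receives 4.2 × 131 / 7 = 78.60 from the guild treasury.
Lena keeps 31 − 5 = 26, so Lena's payoff is 26 + 78.60 = 104.60.

104.60 gold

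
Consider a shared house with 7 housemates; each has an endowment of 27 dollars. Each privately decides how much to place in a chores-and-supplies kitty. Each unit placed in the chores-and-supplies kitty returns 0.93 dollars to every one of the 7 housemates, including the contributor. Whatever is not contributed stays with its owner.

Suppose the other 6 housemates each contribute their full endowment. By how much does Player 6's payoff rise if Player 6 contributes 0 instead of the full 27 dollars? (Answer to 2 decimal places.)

Switching from a contribution of 27 to 0 lets Player 6 keep an extra 27 dollars, but lowers the chores-and-supplies kitty by 27, which costs Player 6 their own share of that drop: 0.93 × 27 = 25.11.
Net gain = 27 − 25.11 = 1.89. The private return per contributed unit (0.93) is below 1, so free-riding is indeed the best response regardless of what the others do.

1.89 dollars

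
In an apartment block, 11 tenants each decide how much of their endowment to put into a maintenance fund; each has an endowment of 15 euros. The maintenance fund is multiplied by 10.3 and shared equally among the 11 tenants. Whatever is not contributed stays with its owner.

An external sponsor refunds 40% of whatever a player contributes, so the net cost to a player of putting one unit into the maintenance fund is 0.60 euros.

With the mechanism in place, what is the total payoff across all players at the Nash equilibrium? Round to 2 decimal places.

1765.50 euros

The effective private return per unit is now (10.3/11) / 0.60 = 1.5606 > 1, so every player's dominant strategy flips to full contribution.
At the Nash equilibrium everyone contributes 15. Group total payoff = 11 × (15 × 0.40 + 10.3 × 15) = 1765.50.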